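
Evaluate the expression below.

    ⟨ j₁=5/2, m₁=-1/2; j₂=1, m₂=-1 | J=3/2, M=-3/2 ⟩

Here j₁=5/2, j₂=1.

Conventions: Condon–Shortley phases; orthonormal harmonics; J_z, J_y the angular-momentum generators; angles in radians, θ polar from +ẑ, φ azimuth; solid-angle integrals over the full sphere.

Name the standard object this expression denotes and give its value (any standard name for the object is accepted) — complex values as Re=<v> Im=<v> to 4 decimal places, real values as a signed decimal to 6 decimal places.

Clebsch–Gordan coefficient, +√(1/15) ≈ +0.258199

This is a Clebsch–Gordan (vector-coupling) coefficient.
j₁+j₂−J=2  J+j₁−j₂=3  J−j₁+j₂=0  j₁+j₂+J+1=6
(j₁±m₁, j₂±m₂, J±M) = (2,3,0,2,0,3)
P² = 48/5
sum k=0..0:
  [0] +1/12 = 1/12
S = 1/12
C² = P²·S² = 1/15 ; C = +0.258199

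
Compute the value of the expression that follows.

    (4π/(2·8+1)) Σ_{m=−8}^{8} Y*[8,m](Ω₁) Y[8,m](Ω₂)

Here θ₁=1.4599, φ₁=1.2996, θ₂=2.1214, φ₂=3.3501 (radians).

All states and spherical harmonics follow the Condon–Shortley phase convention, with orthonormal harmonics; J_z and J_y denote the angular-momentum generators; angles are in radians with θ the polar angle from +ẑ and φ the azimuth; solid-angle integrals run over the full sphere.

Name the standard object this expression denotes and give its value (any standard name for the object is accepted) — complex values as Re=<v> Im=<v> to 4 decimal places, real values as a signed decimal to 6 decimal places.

This sum is the spherical-harmonic addition theorem: it equals the Legendre polynomial P_l(cos γ) of the angle γ between the two directions.
Addition theorem: P_8(cos γ) = (4π/17) Σ_m Y*_{lm}(Ω₁) Y_{lm}(Ω₂), m = −8…8:
  term(m=-8) = (-0.053990, 0.045111)   from Y*(Ω₁)=(-0.276538, -0.405280), Y(Ω₂)=(-0.013925, -0.142718)
  term(m=-7) = (0.016519, 0.075162)   from Y*(Ω₁)=(-0.206916, 0.070314), Y(Ω₂)=(0.039093, -0.349967)
  term(m=-6) = (-0.128049, -0.034526)   from Y*(Ω₁)=(-0.016686, -0.295640), Y(Ω₂)=(0.140782, -0.425177)
  term(m=-5) = (-0.035169, 0.038280)   from Y*(Ω₁)=(-0.240102, -0.052386), Y(Ω₂)=(0.106616, -0.182693)
  term(m=-4) = (0.017308, 0.047709)   from Y*(Ω₁)=(0.106579, -0.201750), Y(Ω₂)=(-0.149448, 0.164739)
  term(m=-3) = (0.085440, 0.011317)   from Y*(Ω₁)=(-0.185339, -0.175174), Y(Ω₂)=(-0.273966, 0.197880)
  term(m=-2) = (0.006639, -0.009471)   from Y*(Ω₁)=(0.168366, -0.101472), Y(Ω₂)=(0.053797, -0.023832)
  term(m=-1) = (-0.041146, -0.079090)   from Y*(Ω₁)=(-0.069139, -0.248661), Y(Ω₂)=(0.337946, -0.071503)
  term(m=+0) = (-0.001502, 0.000000)   from Y*(Ω₁)=(0.187056, -0.000000), Y(Ω₂)=(-0.008031, 0.000000)
  term(m=+1) = (-0.041146, 0.079090)   from Y*(Ω₁)=(0.069139, -0.248661), Y(Ω₂)=(-0.337946, -0.071503)
  term(m=+2) = (0.006639, 0.009471)   from Y*(Ω₁)=(0.168366, 0.101472), Y(Ω₂)=(0.053797, 0.023832)
  term(m=+3) = (0.085440, -0.011317)   from Y*(Ω₁)=(0.185339, -0.175174), Y(Ω₂)=(0.273966, 0.197880)
  term(m=+4) = (0.017308, -0.047709)   from Y*(Ω₁)=(0.106579, 0.201750), Y(Ω₂)=(-0.149448, -0.164739)
  term(m=+5) = (-0.035169, -0.038280)   from Y*(Ω₁)=(0.240102, -0.052386), Y(Ω₂)=(-0.106616, -0.182693)
  term(m=+6) = (-0.128049, 0.034526)   from Y*(Ω₁)=(-0.016686, 0.295640), Y(Ω₂)=(0.140782, 0.425177)
  term(m=+7) = (0.016519, -0.075162)   from Y*(Ω₁)=(0.206916, 0.070314), Y(Ω₂)=(-0.039093, -0.349967)
  term(m=+8) = (-0.053990, -0.045111)   from Y*(Ω₁)=(-0.276538, 0.405280), Y(Ω₂)=(-0.013925, 0.142718)
Σ over m = (-0.266397, 0.000000); ×(4π/17) → (-0.196920, 0.000000). Real part: -0.196920

Legendre polynomial (addition theorem), -0.196920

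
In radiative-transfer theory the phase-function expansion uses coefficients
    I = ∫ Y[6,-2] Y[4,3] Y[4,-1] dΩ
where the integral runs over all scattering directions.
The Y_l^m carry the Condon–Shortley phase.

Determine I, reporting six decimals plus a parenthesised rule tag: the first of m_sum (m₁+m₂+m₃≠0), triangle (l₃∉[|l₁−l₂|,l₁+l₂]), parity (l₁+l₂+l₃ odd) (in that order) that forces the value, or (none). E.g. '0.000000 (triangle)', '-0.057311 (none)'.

m-sum 0 ✓  L=14 even ✓  2≤4≤10 ✓
Π(2lᵢ+1) = 13×9×9 = 1053
triangle coeff Δ(6,4,4) = 1/1261260
Σ_t [2,4]: t=2:+1/4608 t=3:−1/1296 t=4:+1/4608 = -7/20736
(3j)²=20/1287 [(6 4 4; 0 0 0)], sign=-1
Σ_t [5,6]: t=5:−1/8640 t=6:+1/34560 = -1/11520
(3j)²=3/143 [(6 4 4; -2 3 -1)], sign=+1
⇒ 4πI² = 540/1573
I = (-1)√(540/1573/(4π)) = -0.16528277
No selection rule forces the value: the integral is nonzero (none).

-0.165283 (none)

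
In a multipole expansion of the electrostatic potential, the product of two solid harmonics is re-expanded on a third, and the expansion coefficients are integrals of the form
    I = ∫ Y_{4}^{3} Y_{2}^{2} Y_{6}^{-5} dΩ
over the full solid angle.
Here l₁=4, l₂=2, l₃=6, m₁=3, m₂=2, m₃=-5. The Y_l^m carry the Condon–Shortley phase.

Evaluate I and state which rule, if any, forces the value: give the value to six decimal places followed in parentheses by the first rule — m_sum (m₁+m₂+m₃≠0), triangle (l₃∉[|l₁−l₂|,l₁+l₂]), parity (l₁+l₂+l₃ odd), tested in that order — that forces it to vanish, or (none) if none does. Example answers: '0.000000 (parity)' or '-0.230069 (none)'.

-0.288917 (none)

m-sum 0 ✓  L=12 even ✓  2≤6≤6 ✓
Π(2lᵢ+1) = 9×5×13 = 585
triangle coeff Δ(4,2,6) = 1/6435
Σ_t [0,0]: t=0:+1/2304 = 1/2304
(3j)²=5/143 [(4 2 6; 0 0 0)], sign=+1
Σ_t [0,0]: t=0:+1/120960 = 1/120960
(3j)²=2/39 [(4 2 6; 3 2 -5)], sign=-1
⇒ 4πI² = 150/143
I = (-1)√(150/143/(4π)) = -0.28891672
No selection rule forces the value: the integral is nonzero (none).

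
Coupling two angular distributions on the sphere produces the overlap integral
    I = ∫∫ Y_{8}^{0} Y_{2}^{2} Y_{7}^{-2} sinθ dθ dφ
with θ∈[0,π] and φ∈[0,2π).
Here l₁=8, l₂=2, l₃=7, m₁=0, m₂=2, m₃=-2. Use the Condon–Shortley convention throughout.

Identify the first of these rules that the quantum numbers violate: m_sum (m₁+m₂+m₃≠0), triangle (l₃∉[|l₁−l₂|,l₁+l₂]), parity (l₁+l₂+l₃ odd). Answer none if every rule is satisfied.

parity

m₁+m₂+m₃ = 0 + 2 − 2 = 0  ✓
triangle: |8−2|=6 ≤ l₃=7 ≤ 8+2=10  ✓
parity: l₁+l₂+l₃ = 17 is odd  ✗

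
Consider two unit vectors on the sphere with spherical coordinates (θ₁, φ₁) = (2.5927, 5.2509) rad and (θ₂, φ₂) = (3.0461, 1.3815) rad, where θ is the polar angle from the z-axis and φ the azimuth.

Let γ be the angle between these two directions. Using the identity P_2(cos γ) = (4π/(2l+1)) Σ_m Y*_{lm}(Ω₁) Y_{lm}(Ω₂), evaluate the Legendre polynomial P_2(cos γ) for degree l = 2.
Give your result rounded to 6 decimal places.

0.489195

Addition theorem: P_2(cos γ) = (4π/5) Σ_m Y*_{lm}(Ω₁) Y_{lm}(Ω₂), m = −2…2:
  m=-2: Y*=-0.049836-0.092590i  Y=-0.003263-0.001298i  product +0.000042+0.000367i
  m=-1: Y*=-0.176352+0.295196i  Y=-0.013797+0.072015i  product -0.018825-0.016773i
  m=+0: Y*=+0.373220-0.000000i  Y=+0.622181+0.000000i  product +0.232210+0.000000i
  m=+1: Y*=+0.176352+0.295196i  Y=+0.013797+0.072015i  product -0.018825+0.016773i
  m=+2: Y*=-0.049836+0.092590i  Y=-0.003263+0.001298i  product +0.000042-0.000367i
Accumulated sum +0.194644-0.000000i; after 4π/(2l+1) scaling, +0.489195-0.000000i ⇒ P_2 = 0.489195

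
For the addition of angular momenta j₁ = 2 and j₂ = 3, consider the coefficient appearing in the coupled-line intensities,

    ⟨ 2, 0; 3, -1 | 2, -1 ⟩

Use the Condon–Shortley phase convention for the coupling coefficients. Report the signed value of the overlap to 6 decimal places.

-0.377964  (= −√(1/7))

j₁+j₂−J=3  J+j₁−j₂=1  J−j₁+j₂=3  j₁+j₂+J+1=8
(j₁±m₁, j₂±m₂, J±M) = (2,2,2,4,1,3)
P² = 36/7
sum k=1..2:
  [1] −1/4 = -1/4
  [2] +1/12 = 1/12
S = -1/6
C² = P²·S² = 1/7 ; C = -0.377964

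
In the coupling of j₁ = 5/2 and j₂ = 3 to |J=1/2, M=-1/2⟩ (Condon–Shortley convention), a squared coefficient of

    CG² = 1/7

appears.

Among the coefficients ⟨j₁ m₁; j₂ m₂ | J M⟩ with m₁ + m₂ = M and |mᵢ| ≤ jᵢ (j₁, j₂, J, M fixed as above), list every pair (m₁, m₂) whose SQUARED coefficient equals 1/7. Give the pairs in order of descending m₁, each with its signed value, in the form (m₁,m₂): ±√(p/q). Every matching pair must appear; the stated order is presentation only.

(-1/2,0): −√(1/7)

Admissible pairs with m₁+m₂ = M = -1/2: (-5/2,2), (-3/2,1), (-1/2,0), (1/2,-1), (3/2,-2), (5/2,-3)
  (m₁,m₂)=(5/2,-3): CG² = 2/7, CG = +√(2/7)
  (m₁,m₂)=(3/2,-2): CG² = 5/21, CG = −√(5/21)
  (m₁,m₂)=(1/2,-1): CG² = 4/21, CG = +√(4/21)
  (m₁,m₂)=(-1/2,0): CG² = 1/7, CG = −√(1/7)   ← matches the target
  (m₁,m₂)=(-3/2,1): CG² = 2/21, CG = +√(2/21)
  (m₁,m₂)=(-5/2,2): CG² = 1/21, CG = −√(1/21)
Pairs with CG² = 1/7: (-1/2,0): −√(1/7)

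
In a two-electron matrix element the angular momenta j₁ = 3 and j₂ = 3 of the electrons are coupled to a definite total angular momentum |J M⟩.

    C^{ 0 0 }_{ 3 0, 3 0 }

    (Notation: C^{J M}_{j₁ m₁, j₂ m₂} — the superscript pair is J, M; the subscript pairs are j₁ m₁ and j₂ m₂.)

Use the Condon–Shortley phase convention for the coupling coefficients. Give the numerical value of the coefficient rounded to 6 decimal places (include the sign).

triangle: 6!·0!·0!/7! = 720/5040
(j±m)!: 3!·3!·3!·3!·0!·0! = 1296
prefactor² = (2J+1)·Δ·N² = 1296/7
  k=3: −1/(3!·3!·0!·0!·0!·0!) = -1/36
Σ = -1/36  ⇒  CG² = 1296/7·(-1/36)² = 1/7
CG = −√(1/7) = -0.377964

-0.377964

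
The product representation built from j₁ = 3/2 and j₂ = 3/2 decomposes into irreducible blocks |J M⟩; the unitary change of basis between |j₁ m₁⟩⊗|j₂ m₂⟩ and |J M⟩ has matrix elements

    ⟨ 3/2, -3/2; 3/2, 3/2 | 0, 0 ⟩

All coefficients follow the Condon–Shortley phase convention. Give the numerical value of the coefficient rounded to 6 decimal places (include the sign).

j₁+j₂−J=3  J+j₁−j₂=0  J−j₁+j₂=0  j₁+j₂+J+1=4
(j₁±m₁, j₂±m₂, J±M) = (0,3,3,0,0,0)
P² = 9
sum k=3..3:
  [3] −1/6 = -1/6
S = -1/6
C² = P²·S² = 1/4 ; C = -0.500000

−√(1/4) ≈ -0.500000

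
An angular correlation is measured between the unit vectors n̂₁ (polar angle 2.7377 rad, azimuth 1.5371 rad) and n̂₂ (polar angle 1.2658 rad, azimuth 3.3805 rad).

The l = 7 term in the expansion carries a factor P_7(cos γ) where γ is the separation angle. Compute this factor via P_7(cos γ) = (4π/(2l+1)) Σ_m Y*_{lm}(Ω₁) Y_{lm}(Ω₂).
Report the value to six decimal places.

Term-by-term m-sum for l=7 (normalisation 4π/15 = 0.837758):
  m=-7: Y*=-0.000169-0.000704i  Y=+0.036418+0.357368i  product +0.000245-0.000086i
  m=-6: Y*=+0.006210-0.001273i  Y=+0.057937-0.419155i  product -0.000174-0.002677i
  m=-5: Y*=+0.005764+0.033886i  Y=-0.018338+0.046416i  product -0.001679-0.000354i
  m=-4: Y*=-0.127486+0.017288i  Y=-0.192411+0.272291i  product +0.019822-0.038040i
  m=-3: Y*=-0.033500-0.330258i  Y=+0.129482-0.112816i  product -0.041596-0.038983i
  m=-2: Y*=+0.537142-0.036254i  Y=+0.237002-0.122728i  product +0.122854-0.074515i
  m=-1: Y*=+0.012339+0.366041i  Y=-0.204996+0.049929i  product -0.020805-0.074421i
  m=+0: Y*=+0.299635-0.000000i  Y=-0.244332+0.000000i  product -0.073210+0.000000i
  m=+1: Y*=-0.012339+0.366041i  Y=+0.204996+0.049929i  product -0.020805+0.074421i
  m=+2: Y*=+0.537142+0.036254i  Y=+0.237002+0.122728i  product +0.122854+0.074515i
  m=+3: Y*=+0.033500-0.330258i  Y=-0.129482-0.112816i  product -0.041596+0.038983i
  m=+4: Y*=-0.127486-0.017288i  Y=-0.192411-0.272291i  product +0.019822+0.038040i
  m=+5: Y*=-0.005764+0.033886i  Y=+0.018338+0.046416i  product -0.001679+0.000354i
  m=+6: Y*=+0.006210+0.001273i  Y=+0.057937+0.419155i  product -0.000174+0.002677i
  m=+7: Y*=+0.000169-0.000704i  Y=-0.036418+0.357368i  product +0.000245+0.000086i
Total Σ_m = +0.084126-0.000000i. Multiply by 0.837758: +0.070478-0.000000i. P_7(cos γ) = 0.070478

0.070478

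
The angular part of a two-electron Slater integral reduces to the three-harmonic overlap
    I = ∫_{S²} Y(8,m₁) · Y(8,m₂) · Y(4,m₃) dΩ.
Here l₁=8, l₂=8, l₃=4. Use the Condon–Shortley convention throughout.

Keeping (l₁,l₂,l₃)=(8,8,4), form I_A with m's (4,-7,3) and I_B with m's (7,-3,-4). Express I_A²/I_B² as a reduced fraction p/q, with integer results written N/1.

121/30

Shared (l₁,l₂,l₃)=(8,8,4): N and (l;000)² cancel in I_A²/I_B².
A: Δ = 12!·4!·4!/21! = 1/185175900; Racah Σ t=0..1: t=0:+1/68976230400 t=1:−1/5748019200 = -1/6270566400; ⇒ 3j(8 8 4; 4 -7 3)² = 121/11628, sgn +1
B: Δ = 12!·4!·4!/21! = 1/185175900; Racah Σ t=1..1: t=1:−1/22992076800 = -1/22992076800; ⇒ 3j(8 8 4; 7 -3 -4)² = 5/1938, sgn -1
I_A²/I_B² = (121/11628)/(5/1938) = 121/30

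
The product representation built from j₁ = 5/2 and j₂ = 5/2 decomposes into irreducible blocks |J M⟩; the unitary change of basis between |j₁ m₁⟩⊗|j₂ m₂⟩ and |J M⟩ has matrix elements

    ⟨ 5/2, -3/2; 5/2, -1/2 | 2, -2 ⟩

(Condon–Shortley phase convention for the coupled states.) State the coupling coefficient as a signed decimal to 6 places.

+0.566947

j₁+j₂−J=3  J+j₁−j₂=2  J−j₁+j₂=2  j₁+j₂+J+1=8
(j₁±m₁, j₂±m₂, J±M) = (1,4,2,3,0,4)
P² = 144/7
sum k=2..2:
  [2] +1/8 = 1/8
S = 1/8
C² = P²·S² = 9/28 ; C = +0.566947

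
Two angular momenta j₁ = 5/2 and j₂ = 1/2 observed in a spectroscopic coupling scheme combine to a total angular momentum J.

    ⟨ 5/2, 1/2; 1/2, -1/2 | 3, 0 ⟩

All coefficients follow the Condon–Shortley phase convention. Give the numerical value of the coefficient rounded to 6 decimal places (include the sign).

+0.707107

triangle: 0!·5!·1!/7! = 120/5040
(j±m)!: 3!·2!·0!·1!·3!·3! = 432
prefactor² = (2J+1)·Δ·N² = 72
  k=0: +1/(0!·0!·2!·0!·3!·1!) = 1/12
Σ = 1/12  ⇒  CG² = 72·(1/12)² = 1/2
CG = +√(1/2) = +0.707107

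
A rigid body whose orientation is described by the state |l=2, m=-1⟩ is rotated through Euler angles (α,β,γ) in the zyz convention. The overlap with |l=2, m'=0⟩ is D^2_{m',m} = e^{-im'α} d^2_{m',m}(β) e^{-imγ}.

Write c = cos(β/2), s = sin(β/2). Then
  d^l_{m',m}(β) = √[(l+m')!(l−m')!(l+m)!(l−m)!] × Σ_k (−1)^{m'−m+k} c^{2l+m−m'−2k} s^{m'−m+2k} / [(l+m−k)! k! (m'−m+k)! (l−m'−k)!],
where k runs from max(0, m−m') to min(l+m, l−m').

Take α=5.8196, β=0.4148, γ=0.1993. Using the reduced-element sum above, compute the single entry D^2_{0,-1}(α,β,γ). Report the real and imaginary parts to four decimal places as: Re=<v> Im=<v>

Re=-0.4428 Im=-0.0894

First d^2_{0,-1}(β=0.4148), then the phase factors e^{-i(0)α} and e^{-i(-1)γ}:
Half-angle: c=0.978570, s=0.205916. N=√(2·2·1·6)=4.898979
k: max(0,(-1)−(0))=0 … min(2+(-1),2−(0))=1
  k=0: (−1)^1·4.8990/(2)·0.9786^3·0.2059^1 = -0.472652
  k=1: (−1)^2·4.8990/(2)·0.9786^1·0.2059^3 = +0.020929
d^2_{0,-1}(0.4148) = -0.472652 +0.020929 = -0.451723
Phases: e^{-i·(0)·5.8196}=+1.000000+0.000000i, e^{-i·(-1)·0.1993}=+0.980205+0.197983i ⇒ D=-0.442782-0.089434i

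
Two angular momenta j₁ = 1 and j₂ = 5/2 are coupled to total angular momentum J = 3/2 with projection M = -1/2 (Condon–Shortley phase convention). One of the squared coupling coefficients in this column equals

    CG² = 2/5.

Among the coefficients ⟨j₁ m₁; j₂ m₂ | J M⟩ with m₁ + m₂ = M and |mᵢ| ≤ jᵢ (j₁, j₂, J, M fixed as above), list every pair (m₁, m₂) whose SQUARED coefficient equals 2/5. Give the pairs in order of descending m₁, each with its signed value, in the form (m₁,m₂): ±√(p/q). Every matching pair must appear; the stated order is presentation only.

Admissible pairs with m₁+m₂ = M = -1/2: (-1,1/2), (0,-1/2), (1,-3/2)
  (m₁,m₂)=(1,-3/2): CG² = 2/5, CG = +√(2/5)   ← matches the target
  (m₁,m₂)=(0,-1/2): CG² = 2/5, CG = −√(2/5)   ← matches the target
  (m₁,m₂)=(-1,1/2): CG² = 1/5, CG = +√(1/5)
Pairs with CG² = 2/5: (1,-3/2): +√(2/5); (0,-1/2): −√(2/5)

(1,-3/2): +√(2/5); (0,-1/2): −√(2/5)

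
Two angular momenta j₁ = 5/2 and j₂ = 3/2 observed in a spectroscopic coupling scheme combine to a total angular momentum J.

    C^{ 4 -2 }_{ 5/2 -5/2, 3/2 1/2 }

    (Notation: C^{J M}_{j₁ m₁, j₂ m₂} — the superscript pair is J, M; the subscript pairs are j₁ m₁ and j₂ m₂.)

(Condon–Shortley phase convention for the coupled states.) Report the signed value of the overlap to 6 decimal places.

+0.327327  (= +√(3/28))

√[9·0!5!3!/9! · 0!5!2!1!2!6!] = √(43200/7)
  +(−1)^0/∏(0,0,5,2,0,1)! = 1/240  (running 1/240)
⟨..|..⟩ = √(43200/7)·(1/240) = +0.327327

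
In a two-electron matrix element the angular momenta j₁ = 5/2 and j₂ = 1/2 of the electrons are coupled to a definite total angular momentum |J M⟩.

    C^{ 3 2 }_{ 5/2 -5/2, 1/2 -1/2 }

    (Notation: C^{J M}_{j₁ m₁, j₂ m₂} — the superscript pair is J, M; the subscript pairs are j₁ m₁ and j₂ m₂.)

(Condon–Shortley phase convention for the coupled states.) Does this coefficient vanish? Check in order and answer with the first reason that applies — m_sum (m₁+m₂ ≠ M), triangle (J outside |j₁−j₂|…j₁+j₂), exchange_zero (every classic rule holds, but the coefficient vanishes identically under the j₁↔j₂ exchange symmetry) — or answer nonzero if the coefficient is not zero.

m-sum: m₁+m₂ = -5/2+(-1/2) = -3, M = 2  ✗ ⇒ coefficient is 0

m_sum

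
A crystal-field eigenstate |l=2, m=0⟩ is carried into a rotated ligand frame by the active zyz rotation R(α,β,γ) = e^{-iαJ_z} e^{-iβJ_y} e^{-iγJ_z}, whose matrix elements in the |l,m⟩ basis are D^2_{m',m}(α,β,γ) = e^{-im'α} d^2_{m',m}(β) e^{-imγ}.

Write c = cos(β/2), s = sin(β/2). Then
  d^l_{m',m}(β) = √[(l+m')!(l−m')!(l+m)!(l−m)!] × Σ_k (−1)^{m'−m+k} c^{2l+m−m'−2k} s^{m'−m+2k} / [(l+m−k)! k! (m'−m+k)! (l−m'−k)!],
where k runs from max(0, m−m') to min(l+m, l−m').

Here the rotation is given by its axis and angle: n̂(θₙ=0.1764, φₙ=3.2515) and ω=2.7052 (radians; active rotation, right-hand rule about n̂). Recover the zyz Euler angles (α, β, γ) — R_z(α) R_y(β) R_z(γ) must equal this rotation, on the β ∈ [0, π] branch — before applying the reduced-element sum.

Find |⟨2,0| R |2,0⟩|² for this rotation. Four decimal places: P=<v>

P=0.6873

Axis–angle → zyz. n̂ = (sinθₙcosφₙ, sinθₙsinφₙ, cosθₙ) = (-0.174428, -0.019248, +0.984482), ω = 2.7052.
R = I cosω + sinω [n̂]ₓ + (1−cosω) n̂n̂ᵀ gives
  R = [-0.848284, -0.409714, -0.335484; +0.422514, -0.905576, +0.037602; -0.319213, -0.109849, +0.941295]
β = atan2(√(R₁₃²+R₂₃²), R₃₃) = 0.344350; α = atan2(R₂₃, R₁₃) mod 2π = 3.029975; γ = atan2(R₃₂, −R₃₁) mod 2π = 5.951753
D^2_{0,0}(3.0300,0.3444,5.9518) = e^{-i·0·3.0300}·d^2_{0,0}(0.3444)·e^{-i·0·5.9518}. Compute d first:
c=cos(0.344350/2)=0.985214, s=sin(0.344350/2)=0.171326; N=√[2·2·2·2]=4.000000
The bounds max(0,m−m')=0 and min(l+m,l−m')=2 give 3 terms
  k=0: (−1)^0·4.0000/(4)·0.9852^4·0.1713^0 = +0.942157
  k=1: (−1)^1·4.0000/(1)·0.9852^2·0.1713^2 = -0.113964
  k=2: (−1)^2·4.0000/(4)·0.9852^0·0.1713^4 = +0.000862
d^2_{0,0}(0.3444) = +0.942157 -0.113964 +0.000862 = +0.829054
|D^2_{0,0}|² = |d^2_{0,0}(β)|² = (+0.829054)² = 0.687331 (the z-rotation phases have unit modulus)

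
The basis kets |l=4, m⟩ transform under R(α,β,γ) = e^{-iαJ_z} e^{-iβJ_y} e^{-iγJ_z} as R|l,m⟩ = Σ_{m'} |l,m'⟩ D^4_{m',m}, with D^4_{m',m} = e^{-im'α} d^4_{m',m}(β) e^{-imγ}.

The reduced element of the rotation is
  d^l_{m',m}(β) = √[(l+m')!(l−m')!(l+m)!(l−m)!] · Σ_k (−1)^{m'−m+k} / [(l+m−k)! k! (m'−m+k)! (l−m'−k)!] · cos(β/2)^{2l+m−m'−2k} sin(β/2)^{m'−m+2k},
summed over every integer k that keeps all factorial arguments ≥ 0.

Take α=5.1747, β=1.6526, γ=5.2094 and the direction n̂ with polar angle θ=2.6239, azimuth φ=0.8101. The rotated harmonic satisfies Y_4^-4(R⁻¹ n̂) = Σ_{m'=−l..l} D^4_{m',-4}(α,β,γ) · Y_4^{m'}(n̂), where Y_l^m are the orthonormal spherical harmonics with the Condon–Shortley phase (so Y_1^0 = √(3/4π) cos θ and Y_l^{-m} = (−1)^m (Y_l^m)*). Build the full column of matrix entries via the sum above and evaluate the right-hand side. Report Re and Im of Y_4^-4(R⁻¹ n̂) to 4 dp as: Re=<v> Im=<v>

Need the full column D^4_{m',-4} for m'=−4..4 at α=5.1747, β=1.6526, γ=5.2094.
cos(β/2)=0.677601, sin(β/2)=0.735429
d^4_{-4,-4}: single k=0 term ⇒ +0.044442;  D = -0.034114-0.028484i
d^4_{-3,-4}: single k=0 term ⇒ -0.136429;  D = -0.031552+0.132730i
d^4_{-2,-4}: single k=0 term ⇒ +0.277017;  D = +0.269790-0.062864i
d^4_{-1,-4}: single k=0 term ⇒ -0.425195;  D = -0.271058-0.327595i
d^4_{0,-4}: single k=0 term ⇒ +0.515953;  D = -0.209088+0.471688i
d^4_{1,-4}: single k=0 term ⇒ -0.500866;  D = +0.500358-0.022563i
d^4_{2,-4}: single k=0 term ⇒ +0.384391;  D = -0.186769-0.335967i
d^4_{3,-4}: single k=0 term ⇒ -0.223000;  D = -0.126120+0.183910i
d^4_{4,-4}: single k=0 term ⇒ +0.085571;  D = +0.084748+0.011839i
Y_4^{m'}(θ=2.6239,φ=0.8101) and Σ D·Y over m':
  (-0.0341-0.0285i)·(-0.0264+0.0026i)  (-0.0316+0.1327i)·(+0.0999+0.0861i)  (+0.2698-0.0629i)·(-0.0173-0.3507i)  (-0.2711-0.3276i)·(-0.3206+0.3368i)  (-0.2091+0.4717i)·(+0.0321+0.0000i)  (+0.5004-0.0226i)·(+0.3206+0.3368i)  (-0.1868-0.3360i)·(-0.0173+0.3507i)  (-0.1261+0.1839i)·(-0.0999+0.0861i)  (+0.0847+0.0118i)·(-0.0264-0.0026i)
Y_4^-4(R⁻¹ n̂) = +0.433838+0.018406i

Re=0.4338 Im=0.0184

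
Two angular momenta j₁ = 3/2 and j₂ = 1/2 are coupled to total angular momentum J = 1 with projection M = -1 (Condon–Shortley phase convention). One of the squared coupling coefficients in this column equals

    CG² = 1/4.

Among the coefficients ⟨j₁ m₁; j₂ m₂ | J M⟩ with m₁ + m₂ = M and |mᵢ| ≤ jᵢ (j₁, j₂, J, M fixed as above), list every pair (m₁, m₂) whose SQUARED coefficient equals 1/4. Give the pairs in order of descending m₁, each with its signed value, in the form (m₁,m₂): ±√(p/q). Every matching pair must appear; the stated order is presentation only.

(-1/2,-1/2): +√(1/4)

Admissible pairs with m₁+m₂ = M = -1: (-3/2,1/2), (-1/2,-1/2)
  (m₁,m₂)=(-1/2,-1/2): CG² = 1/4, CG = +√(1/4)   ← matches the target
  (m₁,m₂)=(-3/2,1/2): CG² = 3/4, CG = −√(3/4)
Pairs with CG² = 1/4: (-1/2,-1/2): +√(1/4)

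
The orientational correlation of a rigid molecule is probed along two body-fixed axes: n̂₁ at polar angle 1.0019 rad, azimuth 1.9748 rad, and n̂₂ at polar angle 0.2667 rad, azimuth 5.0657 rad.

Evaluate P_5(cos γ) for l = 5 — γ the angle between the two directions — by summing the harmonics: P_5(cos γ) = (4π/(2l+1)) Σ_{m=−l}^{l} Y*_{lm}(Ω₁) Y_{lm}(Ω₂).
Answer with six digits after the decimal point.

Addition theorem: P_5(cos γ) = (4π/11) Σ_m Y*_{lm}(Ω₁) Y_{lm}(Ω₂), m = −5…5:
  m=-5: (-0.177461-0.085553i) × (+0.000579-0.000115i) = -0.000113-0.000029i  (running Σ = -0.000113-0.000029i)
  m=-4: (-0.018006+0.397940i) × (+0.001072-0.006746i) = +0.002665+0.000548i  (running Σ = +0.002553+0.000519i)
  m=-3: (+0.312210-0.117084i) × (-0.040740-0.022835i) = -0.015393-0.002359i  (running Σ = -0.012840-0.001840i)
  m=-2: (+0.057938+0.060619i) × (-0.154733+0.132091i) = -0.016972-0.001727i  (running Σ = -0.029813-0.003567i)
  m=-1: (+0.137287-0.321123i) × (+0.179809+0.487570i) = +0.181256+0.009196i  (running Σ = +0.151443+0.005629i)
  m=0: (-0.000529-0.000000i) × (+0.497999+0.000000i) = -0.000264-0.000000i  (running Σ = +0.151179+0.005629i)
  m=1: (-0.137287-0.321123i) × (-0.179809+0.487570i) = +0.181256-0.009196i  (running Σ = +0.332435-0.003567i)
  m=2: (+0.057938-0.060619i) × (-0.154733-0.132091i) = -0.016972+0.001727i  (running Σ = +0.315462-0.001840i)
  m=3: (-0.312210-0.117084i) × (+0.040740-0.022835i) = -0.015393+0.002359i  (running Σ = +0.300069+0.000519i)
  m=4: (-0.018006-0.397940i) × (+0.001072+0.006746i) = +0.002665-0.000548i  (running Σ = +0.302734-0.000029i)
  m=5: (+0.177461-0.085553i) × (-0.000579-0.000115i) = -0.000113+0.000029i  (running Σ = +0.302622-0.000000i)
Accumulated sum +0.302622-0.000000i; after 4π/(2l+1) scaling, +0.345714-0.000000i ⇒ P_5 = 0.345714

0.345714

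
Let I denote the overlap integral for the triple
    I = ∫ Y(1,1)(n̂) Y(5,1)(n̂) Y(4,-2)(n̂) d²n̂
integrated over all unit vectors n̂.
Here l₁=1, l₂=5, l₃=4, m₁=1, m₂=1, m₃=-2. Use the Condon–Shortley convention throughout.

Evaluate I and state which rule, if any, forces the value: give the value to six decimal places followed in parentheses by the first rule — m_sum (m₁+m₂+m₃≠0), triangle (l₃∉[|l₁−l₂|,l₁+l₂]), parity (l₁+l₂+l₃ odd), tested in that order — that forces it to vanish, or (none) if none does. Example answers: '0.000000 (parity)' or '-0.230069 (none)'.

m-sum 0 ✓  L=10 even ✓  4≤4≤6 ✓
Π(2lᵢ+1) = 3×11×9 = 297
triangle coeff Δ(1,5,4) = 1/495
Σ_t [1,1]: t=1:−1/576 = -1/576
(3j)²=5/99 [(1 5 4; 0 0 0)], sign=-1
Σ_t [0,0]: t=0:+1/2880 = 1/2880
(3j)²=2/165 [(1 5 4; 1 1 -2)], sign=+1
⇒ 4πI² = 2/11
I = (-1)√(2/11/(4π)) = -0.12028562
No selection rule forces the value: the integral is nonzero (none).

-0.120286 (none)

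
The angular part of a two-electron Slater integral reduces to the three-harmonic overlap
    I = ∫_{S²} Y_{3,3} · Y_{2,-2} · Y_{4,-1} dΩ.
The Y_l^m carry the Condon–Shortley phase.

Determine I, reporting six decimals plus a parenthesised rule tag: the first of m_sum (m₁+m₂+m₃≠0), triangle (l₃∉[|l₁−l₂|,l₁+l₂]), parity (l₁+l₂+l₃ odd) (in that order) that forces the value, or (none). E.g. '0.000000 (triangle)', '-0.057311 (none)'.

0.000000 (parity)

L=9 odd ⇒ parity kills the (l;000) factor ⇒ I = 0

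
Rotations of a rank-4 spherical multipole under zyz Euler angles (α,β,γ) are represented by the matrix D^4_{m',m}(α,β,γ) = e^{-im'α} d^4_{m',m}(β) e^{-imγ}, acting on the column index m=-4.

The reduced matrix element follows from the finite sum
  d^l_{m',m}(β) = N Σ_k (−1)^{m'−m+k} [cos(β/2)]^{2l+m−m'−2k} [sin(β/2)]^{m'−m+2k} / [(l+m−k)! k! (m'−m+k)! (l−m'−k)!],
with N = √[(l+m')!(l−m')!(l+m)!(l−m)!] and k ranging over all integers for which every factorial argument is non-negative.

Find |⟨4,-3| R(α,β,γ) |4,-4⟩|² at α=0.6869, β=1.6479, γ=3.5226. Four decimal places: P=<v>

First d^4_{-3,-4}(β=1.6479), then the phase factors e^{-i(-3)α} and e^{-i(-4)γ}:
c=cos(1.647900/2)=0.679328, s=sin(1.647900/2)=0.733835; N=√[1·5040·1·40320]=14255.272709
The bounds max(0,m−m')=0 and min(l+m,l−m')=0 give 1 term
  k=0: (−1)^1·14255.2727/(5040)·0.6793^7·0.7338^1 = -0.138580
d^4_{-3,-4}(1.6479) = -0.138580
|D^4_{-3,-4}|² = |d^4_{-3,-4}(β)|² = (-0.138580)² = 0.019204 (the z-rotation phases have unit modulus)

P=0.0192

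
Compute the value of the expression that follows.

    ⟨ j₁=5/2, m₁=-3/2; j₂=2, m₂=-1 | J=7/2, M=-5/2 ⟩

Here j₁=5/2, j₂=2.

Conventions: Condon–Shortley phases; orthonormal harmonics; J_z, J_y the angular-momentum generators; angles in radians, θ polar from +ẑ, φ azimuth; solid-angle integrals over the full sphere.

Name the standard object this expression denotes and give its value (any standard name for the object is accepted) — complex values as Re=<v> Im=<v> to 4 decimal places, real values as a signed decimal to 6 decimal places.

This is a Clebsch–Gordan (vector-coupling) coefficient.
j₁+j₂−J=1  J+j₁−j₂=4  J−j₁+j₂=3  j₁+j₂+J+1=9
(j₁±m₁, j₂±m₂, J±M) = (1,4,1,3,1,6)
P² = 2304/7
sum k=0..1:
  [0] +1/48 = 1/48
  [1] −1/36 = -1/36
S = -1/144
C² = P²·S² = 1/63 ; C = -0.125988

Clebsch–Gordan coefficient, −√(1/63) ≈ -0.125988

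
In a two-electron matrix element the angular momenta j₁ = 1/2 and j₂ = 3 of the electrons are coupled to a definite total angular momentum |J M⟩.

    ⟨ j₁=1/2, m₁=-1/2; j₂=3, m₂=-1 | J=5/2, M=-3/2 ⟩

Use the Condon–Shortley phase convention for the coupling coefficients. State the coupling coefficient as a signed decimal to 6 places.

-0.534522

√[6·1!0!5!/7! · 0!1!2!4!1!4!] = √(1152/7)
  +(−1)^1/∏(1,0,0,1,0,4)! = -1/24  (running -1/24)
⟨..|..⟩ = √(1152/7)·(-1/24) = -0.534522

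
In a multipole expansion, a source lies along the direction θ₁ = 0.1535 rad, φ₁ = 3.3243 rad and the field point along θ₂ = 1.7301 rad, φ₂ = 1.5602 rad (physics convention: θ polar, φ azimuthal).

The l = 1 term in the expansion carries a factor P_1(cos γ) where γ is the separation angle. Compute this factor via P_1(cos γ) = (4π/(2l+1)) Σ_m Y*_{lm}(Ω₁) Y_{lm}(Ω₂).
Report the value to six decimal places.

Expand P_1 via completeness: Σ_{m} conj(Y_{1,m}) at Ω₁ times Y_{1,m} at Ω₂ —
  m=-1: (-0.051946, -0.009598) × (0.003615, -0.341100) = (-0.003462, 0.017684)  (running Σ = (-0.003462, 0.017684))
  m=0: (0.482858, -0.000000) × (-0.077507, 0.000000) = (-0.037425, 0.000000)  (running Σ = (-0.040887, 0.017684))
  m=1: (0.051946, -0.009598) × (-0.003615, -0.341100) = (-0.003462, -0.017684)  (running Σ = (-0.044348, 0.000000))
Accumulated sum (-0.044348, 0.000000); after 4π/(2l+1) scaling, (-0.185766, 0.000000) ⇒ P_1 = -0.185766

-0.185766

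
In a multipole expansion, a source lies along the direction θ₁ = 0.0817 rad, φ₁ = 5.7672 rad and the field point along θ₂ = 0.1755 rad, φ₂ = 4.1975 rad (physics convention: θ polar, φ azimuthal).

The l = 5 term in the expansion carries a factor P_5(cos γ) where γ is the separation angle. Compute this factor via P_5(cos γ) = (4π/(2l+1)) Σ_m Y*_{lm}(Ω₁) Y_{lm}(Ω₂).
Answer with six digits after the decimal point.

0.738332

Expand P_5 via completeness: Σ_{m} conj(Y_{5,m}) at Ω₁ times Y_{5,m} at Ω₂ —
  m=-5: (-0.000001, -0.000001) × (-0.000040, -0.000064) = (0.000000, 0.000000)  (running Σ = (0.000000, 0.000000))
  m=-4: (-0.000031, -0.000057) × (-0.000631, 0.001186) = (0.000000, -0.000000)  (running Σ = (0.000000, -0.000000))
  m=-3: (0.000034, -0.001493) × (0.014221, -0.000372) = (-0.000000, -0.000021)  (running Σ = (0.000000, -0.000021))
  m=-2: (0.011430, -0.019118) × (-0.050003, -0.083225) = (-0.002163, 0.000005)  (running Σ = (-0.002163, -0.000016))
  m=-1: (0.177661, -0.100777) × (-0.197334, 0.348773) = (0.000090, 0.081850)  (running Σ = (-0.002073, 0.081834))
  m=0: (0.889335, -0.000000) × (0.731385, 0.000000) = (0.650446, 0.000000)  (running Σ = (0.648373, 0.081834))
  m=1: (-0.177661, -0.100777) × (0.197334, 0.348773) = (0.000090, -0.081850)  (running Σ = (0.648463, -0.000016))
  m=2: (0.011430, 0.019118) × (-0.050003, 0.083225) = (-0.002163, -0.000005)  (running Σ = (0.646300, -0.000021))
  m=3: (-0.000034, -0.001493) × (-0.014221, -0.000372) = (-0.000000, 0.000021)  (running Σ = (0.646300, -0.000000))
  m=4: (-0.000031, 0.000057) × (-0.000631, -0.001186) = (0.000000, 0.000000)  (running Σ = (0.646300, 0.000000))
  m=5: (0.000001, -0.000001) × (0.000040, -0.000064) = (0.000000, -0.000000)  (running Σ = (0.646300, -0.000000))
Total Σ_m = (0.646300, -0.000000). Multiply by 1.142397: (0.738332, -0.000000). P_5(cos γ) = 0.738332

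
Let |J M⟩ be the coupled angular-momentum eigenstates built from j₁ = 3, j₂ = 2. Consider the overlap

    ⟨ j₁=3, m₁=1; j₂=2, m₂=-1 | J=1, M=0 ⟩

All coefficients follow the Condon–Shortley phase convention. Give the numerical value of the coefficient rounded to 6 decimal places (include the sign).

√[3·4!2!0!/7! · 4!2!1!3!1!1!] = √(288/35)
  +(−1)^1/∏(1,3,1,0,1,0)! = -1/6  (running -1/6)
⟨..|..⟩ = √(288/35)·(-1/6) = -0.478091

−√(8/35) ≈ -0.478091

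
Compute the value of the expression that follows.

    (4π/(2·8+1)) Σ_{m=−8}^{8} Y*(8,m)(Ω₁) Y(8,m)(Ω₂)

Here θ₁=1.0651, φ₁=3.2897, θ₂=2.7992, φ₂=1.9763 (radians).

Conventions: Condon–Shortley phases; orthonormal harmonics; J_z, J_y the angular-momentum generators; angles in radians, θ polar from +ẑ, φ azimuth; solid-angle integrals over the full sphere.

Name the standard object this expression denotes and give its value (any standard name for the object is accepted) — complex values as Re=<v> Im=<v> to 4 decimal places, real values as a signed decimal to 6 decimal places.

This sum is the spherical-harmonic addition theorem: it equals the Legendre polynomial P_l(cos γ) of the angle γ between the two directions.
Summing Y*_{l m}(θ₁,φ₁)·Y_{l m}(θ₂,φ₂) over m ∈ [−8, 8]; prefactor 4π/(2·8+1) = 0.739198:
  [-8]  conj(Y_{8,-8})(Ω₁) = 0.06657 + 0.16384j ; Y_{8,-8}(Ω₂) = -0.00008 + 0.00001j ; Δ = -0.00001 - 0.00001j
  [-7]  conj(Y_{8,-7})(Ω₁) = -0.19938 - 0.33715j ; Y_{8,-7}(Ω₂) = -0.00028 + 0.00089j ; Δ = 0.00036 - 0.00008j
  [-6]  conj(Y_{8,-6})(Ω₁) = 0.26809 + 0.33006j ; Y_{8,-6}(Ω₂) = 0.00504 + 0.00432j ; Δ = -0.00007 + 0.00282j
  [-5]  conj(Y_{8,-5})(Ω₁) = -0.07746 - 0.07080j ; Y_{8,-5}(Ω₂) = 0.03023 - 0.01486j ; Δ = -0.00339 - 0.00099j
  [-4]  conj(Y_{8,-4})(Ω₁) = -0.25018 - 0.16839j ; Y_{8,-4}(Ω₂) = -0.00640 - 0.12493j ; Δ = -0.01944 + 0.03233j
  [-3]  conj(Y_{8,-3})(Ω₁) = 0.24393 + 0.11613j ; Y_{8,-3}(Ω₂) = -0.31056 - 0.11487j ; Δ = -0.06241 - 0.06408j
  [-2]  conj(Y_{8,-2})(Ω₁) = 0.16935 + 0.05168j ; Y_{8,-2}(Ω₂) = -0.39041 + 0.41094j ; Δ = -0.08735 + 0.04941j
  [-1]  conj(Y_{8,-1})(Ω₁) = -0.30581 - 0.04563j ; Y_{8,-1}(Ω₂) = 0.17309 + 0.40320j ; Δ = -0.03454 - 0.13120j
  [+0]  conj(Y_{8,0})(Ω₁) = -0.13423 + 0.00000j ; Y_{8,0}(Ω₂) = -0.26874 + 0.00000j ; Δ = 0.03607 + 0.00000j
  [+1]  conj(Y_{8,1})(Ω₁) = 0.30581 - 0.04563j ; Y_{8,1}(Ω₂) = -0.17309 + 0.40320j ; Δ = -0.03454 + 0.13120j
  [+2]  conj(Y_{8,2})(Ω₁) = 0.16935 - 0.05168j ; Y_{8,2}(Ω₂) = -0.39041 - 0.41094j ; Δ = -0.08735 - 0.04941j
  [+3]  conj(Y_{8,3})(Ω₁) = -0.24393 + 0.11613j ; Y_{8,3}(Ω₂) = 0.31056 - 0.11487j ; Δ = -0.06241 + 0.06408j
  [+4]  conj(Y_{8,4})(Ω₁) = -0.25018 + 0.16839j ; Y_{8,4}(Ω₂) = -0.00640 + 0.12493j ; Δ = -0.01944 - 0.03233j
  [+5]  conj(Y_{8,5})(Ω₁) = 0.07746 - 0.07080j ; Y_{8,5}(Ω₂) = -0.03023 - 0.01486j ; Δ = -0.00339 + 0.00099j
  [+6]  conj(Y_{8,6})(Ω₁) = 0.26809 - 0.33006j ; Y_{8,6}(Ω₂) = 0.00504 - 0.00432j ; Δ = -0.00007 - 0.00282j
  [+7]  conj(Y_{8,7})(Ω₁) = 0.19938 - 0.33715j ; Y_{8,7}(Ω₂) = 0.00028 + 0.00089j ; Δ = 0.00036 + 0.00008j
  [+8]  conj(Y_{8,8})(Ω₁) = 0.06657 - 0.16384j ; Y_{8,8}(Ω₂) = -0.00008 - 0.00001j ; Δ = -0.00001 + 0.00001j
Accumulated sum -0.37764 - 0.00000j; after 4π/(2l+1) scaling, -0.27915 - 0.00000j ⇒ P_8 = -0.279154

Legendre polynomial (addition theorem), -0.279154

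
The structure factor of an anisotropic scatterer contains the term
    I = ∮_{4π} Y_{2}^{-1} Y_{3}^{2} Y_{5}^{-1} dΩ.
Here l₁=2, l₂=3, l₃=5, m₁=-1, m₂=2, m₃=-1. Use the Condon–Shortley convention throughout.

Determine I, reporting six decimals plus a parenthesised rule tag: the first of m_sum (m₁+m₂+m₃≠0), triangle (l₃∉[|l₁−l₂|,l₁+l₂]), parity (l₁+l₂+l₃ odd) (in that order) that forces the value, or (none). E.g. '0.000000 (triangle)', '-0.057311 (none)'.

-0.117387 (none)

Checks pass: Σm=0; 10 even; l₃=5∈[1,5].
(2·2+1)(2·3+1)(2·5+1) = 385
Δ: 0! 4! 6! / 11! → 1/2310
sum: t=0:+1/144 = 1/144
3j²(2 3 5; 0 0 0) = Δ·Π!·Σ² = 10/231  (sign -1)
sum: t=0:+1/720 = 1/720
3j²(2 3 5; -1 2 -1) = Δ·Π!·Σ² = 4/385  (sign +1)
combine: 4πI² = 385·10/231·4/385 = 40/231
take √, sign -1: I = -0.11738675
No selection rule forces the value: the integral is nonzero (none).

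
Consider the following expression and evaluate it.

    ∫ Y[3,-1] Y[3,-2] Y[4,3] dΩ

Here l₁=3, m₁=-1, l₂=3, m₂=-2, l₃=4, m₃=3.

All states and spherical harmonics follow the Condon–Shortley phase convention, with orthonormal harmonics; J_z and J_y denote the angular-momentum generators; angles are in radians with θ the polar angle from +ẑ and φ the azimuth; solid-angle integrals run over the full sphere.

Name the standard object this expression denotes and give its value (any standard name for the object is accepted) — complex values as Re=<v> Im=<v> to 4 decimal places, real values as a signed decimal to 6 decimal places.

This is a Gaunt coefficient — the integral of a triple product of spherical harmonics over the sphere.
m-sum 0 ✓  L=10 even ✓  0≤4≤6 ✓
Π(2lᵢ+1) = 7×7×9 = 441
triangle coeff Δ(3,3,4) = 1/34650
Σ_t [0,2]: t=0:+1/72 t=1:−1/16 t=2:+1/72 = -5/144
(3j)²=2/77 [(3 3 4; 0 0 0)], sign=-1
Σ_t [0,1]: t=0:+1/288 t=1:−1/144 = -1/288
(3j)²=1/99 [(3 3 4; -1 -2 3)], sign=+1
⇒ 4πI² = 14/121
I = (-1)√(14/121/(4π)) = -0.09595473

Gaunt coefficient, -0.095955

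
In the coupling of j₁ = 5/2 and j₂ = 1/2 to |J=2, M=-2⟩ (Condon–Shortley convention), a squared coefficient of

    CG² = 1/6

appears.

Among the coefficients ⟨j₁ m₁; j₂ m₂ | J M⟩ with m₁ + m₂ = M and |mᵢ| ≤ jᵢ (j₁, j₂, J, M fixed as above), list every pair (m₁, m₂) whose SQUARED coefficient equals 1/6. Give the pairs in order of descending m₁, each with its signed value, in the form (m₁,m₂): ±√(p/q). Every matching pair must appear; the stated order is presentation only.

Admissible pairs with m₁+m₂ = M = -2: (-5/2,1/2), (-3/2,-1/2)
  (m₁,m₂)=(-3/2,-1/2): CG² = 1/6, CG = +√(1/6)   ← matches the target
  (m₁,m₂)=(-5/2,1/2): CG² = 5/6, CG = −√(5/6)
Pairs with CG² = 1/6: (-3/2,-1/2): +√(1/6)

(-3/2,-1/2): +√(1/6)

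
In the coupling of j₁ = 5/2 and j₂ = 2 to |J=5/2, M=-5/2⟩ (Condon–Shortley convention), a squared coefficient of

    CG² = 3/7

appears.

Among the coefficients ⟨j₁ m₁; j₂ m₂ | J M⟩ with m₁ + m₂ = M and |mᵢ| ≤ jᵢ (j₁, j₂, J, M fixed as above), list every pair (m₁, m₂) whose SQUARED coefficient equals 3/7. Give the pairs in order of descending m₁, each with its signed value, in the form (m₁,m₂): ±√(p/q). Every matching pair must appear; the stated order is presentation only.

Admissible pairs with m₁+m₂ = M = -5/2: (-5/2,0), (-3/2,-1), (-1/2,-2)
  (m₁,m₂)=(-1/2,-2): CG² = 3/14, CG = +√(3/14)
  (m₁,m₂)=(-3/2,-1): CG² = 3/7, CG = −√(3/7)   ← matches the target
  (m₁,m₂)=(-5/2,0): CG² = 5/14, CG = +√(5/14)
Pairs with CG² = 3/7: (-3/2,-1): −√(3/7)

(-3/2,-1): −√(3/7)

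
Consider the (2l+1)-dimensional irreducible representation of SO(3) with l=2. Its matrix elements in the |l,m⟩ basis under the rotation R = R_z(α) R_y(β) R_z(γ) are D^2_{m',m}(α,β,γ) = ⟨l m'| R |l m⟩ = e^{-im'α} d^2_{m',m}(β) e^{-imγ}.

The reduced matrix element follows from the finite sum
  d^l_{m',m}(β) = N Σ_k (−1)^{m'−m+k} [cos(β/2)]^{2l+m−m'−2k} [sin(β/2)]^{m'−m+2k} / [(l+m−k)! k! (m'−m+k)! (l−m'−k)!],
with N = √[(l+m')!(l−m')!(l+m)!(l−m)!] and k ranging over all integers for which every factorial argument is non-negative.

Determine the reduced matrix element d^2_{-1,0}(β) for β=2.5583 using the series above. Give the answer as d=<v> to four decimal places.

d=-0.5630

d^2_{-1,0}(β=2.5583) via the finite sum:
c=cos(2.558300/2)=0.287529, s=sin(2.558300/2)=0.957772; N=√[1·6·2·2]=4.898979
k: max(0,(0)−(-1))=1 … min(2+(0),2−(-1))=2
  k=1: (−1)^0·4.8990/(2)·0.2875^3·0.9578^1 = +0.055768
  k=2: (−1)^1·4.8990/(2)·0.2875^1·0.9578^3 = -0.618791
d^2_{-1,0}(2.5583) = +0.055768 -0.618791 = -0.563023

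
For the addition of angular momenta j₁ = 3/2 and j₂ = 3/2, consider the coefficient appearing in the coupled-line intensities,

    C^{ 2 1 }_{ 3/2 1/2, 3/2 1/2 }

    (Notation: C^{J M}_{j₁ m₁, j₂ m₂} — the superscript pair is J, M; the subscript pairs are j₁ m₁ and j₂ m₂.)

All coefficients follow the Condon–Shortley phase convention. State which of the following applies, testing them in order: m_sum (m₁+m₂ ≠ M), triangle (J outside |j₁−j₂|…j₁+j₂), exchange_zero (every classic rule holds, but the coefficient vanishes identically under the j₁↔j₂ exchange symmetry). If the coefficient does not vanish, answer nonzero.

m-sum: m₁+m₂ = 1/2+1/2 = 1, M = 1  ✓
triangle: |j₁−j₂| = 0 ≤ J = 2 ≤ j₁+j₂ = 3  ✓
exchange: j₁=j₂ and m₁=m₂, and (−1)^(j₁+j₂−J) = (−1)^1 = −1 forces ⟨j₁m₁;j₂m₂|JM⟩ = −⟨j₂m₂;j₁m₁|JM⟩ = −⟨j₁m₁;j₂m₂|JM⟩ ⇒ the coefficient vanishes identically
Racah sum check: Σ_k collapses to 0 ⇒ CG = 0

exchange_zero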